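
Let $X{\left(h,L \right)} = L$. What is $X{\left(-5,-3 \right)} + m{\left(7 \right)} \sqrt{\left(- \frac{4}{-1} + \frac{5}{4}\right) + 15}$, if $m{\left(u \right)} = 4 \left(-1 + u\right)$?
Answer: $105$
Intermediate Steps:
$m{\left(u \right)} = -4 + 4 u$
$X{\left(-5,-3 \right)} + m{\left(7 \right)} \sqrt{\left(- \frac{4}{-1} + \frac{5}{4}\right) + 15} = -3 + \left(-4 + 4 \cdot 7\right) \sqrt{\left(- \frac{4}{-1} + \frac{5}{4}\right) + 15} = -3 + \left(-4 + 28\right) \sqrt{\left(\left(-4\right) \left(-1\right) + 5 \cdot \frac{1}{4}\right) + 15} = -3 + 24 \sqrt{\left(4 + \frac{5}{4}\right) + 15} = -3 + 24 \sqrt{\frac{21}{4} + 15} = -3 + 24 \sqrt{\frac{81}{4}} = -3 + 24 \cdot \frac{9}{2} = -3 + 108 = 105$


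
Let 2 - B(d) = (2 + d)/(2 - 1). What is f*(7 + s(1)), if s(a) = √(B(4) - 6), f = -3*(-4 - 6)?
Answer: 210 + 30*I*√10 ≈ 210.0 + 94.868*I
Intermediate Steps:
B(d) = -d (B(d) = 2 - (2 + d)/(2 - 1) = 2 - (2 + d)/1 = 2 - (2 + d) = 2 + (-2 - d) = -d)
f = 30 (f = -3*(-10) = 30)
s(a) = I*√10 (s(a) = √(-1*4 - 6) = √(-4 - 6) = √(-10) = I*√10)
f*(7 + s(1)) = 30*(7 + I*√10) = 210 + 30*I*√10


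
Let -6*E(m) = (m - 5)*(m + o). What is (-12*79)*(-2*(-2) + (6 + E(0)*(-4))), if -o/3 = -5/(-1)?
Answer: -56880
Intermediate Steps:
o = -15 (o = -(-15)/(-1) = -(-15)*(-1) = -3*5 = -15)
E(m) = -(-15 + m)*(-5 + m)/6 (E(m) = -(m - 5)*(m - 15)/6 = -(-5 + m)*(-15 + m)/6 = -(-15 + m)*(-5 + m)/6)
(-12*79)*(-2*(-2) + (6 + E(0)*(-4))) = (-12*79)*(-2*(-2) + (6 + (-25/2 - 1/6*0**2 + (10/3)*0)*(-4))) = -948*(4 + (6 + (-25/2 - 1/6*0 + 0)*(-4))) = -948*(4 + (6 + (-25/2 + 0 + 0)*(-4))) = -948*(4 + (6 - 25/2*(-4))) = -948*(4 + (6 + 50)) = -948*(4 + 56) = -948*60 = -56880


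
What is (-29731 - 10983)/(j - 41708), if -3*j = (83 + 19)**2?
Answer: 20357/22588 ≈ 0.90123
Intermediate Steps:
j = -3468 (j = -(83 + 19)**2/3 = -1/3*102**2 = -1/3*10404 = -3468)
(-29731 - 10983)/(j - 41708) = (-29731 - 10983)/(-3468 - 41708) = -40714/(-45176) = -40714*(-1/45176) = 20357/22588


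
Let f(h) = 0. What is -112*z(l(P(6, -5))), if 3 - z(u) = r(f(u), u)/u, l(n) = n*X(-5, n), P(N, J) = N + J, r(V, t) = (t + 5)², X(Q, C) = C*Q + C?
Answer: -364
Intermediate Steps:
X(Q, C) = C + C*Q
r(V, t) = (5 + t)²
P(N, J) = J + N
l(n) = -4*n² (l(n) = n*(n*(1 - 5)) = n*(n*(-4)) = n*(-4*n) = -4*n²)
z(u) = 3 - (5 + u)²/u
-112*z(l(P(6, -5))) = -112*(3 - (5 - 4*(-5 + 6)²)²/((-4*(-5 + 6)²))) = -112*(3 - (5 - 4*1²)²/((-4*1²))) = -112*(3 - (5 - 4*1)²/((-4*1))) = -112*(3 - 1*(5 - 4)²/(-4)) = -112*(3 - 1*(-¼)*1²) = -112*(3 - 1*(-¼)*1) = -112*(3 + ¼) = -112*13/4 = -364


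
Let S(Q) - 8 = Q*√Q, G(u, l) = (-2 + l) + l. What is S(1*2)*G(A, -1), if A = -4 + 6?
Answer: -32 - 8*√2 ≈ -43.314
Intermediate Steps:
A = 2
G(u, l) = -2 + 2*l
S(Q) = 8 + Q^(3/2) (S(Q) = 8 + Q*√Q = 8 + Q^(3/2))
S(1*2)*G(A, -1) = (8 + (1*2)^(3/2))*(-2 + 2*(-1)) = (8 + 2^(3/2))*(-2 - 2) = (8 + 2*√2)*(-4) = -32 - 8*√2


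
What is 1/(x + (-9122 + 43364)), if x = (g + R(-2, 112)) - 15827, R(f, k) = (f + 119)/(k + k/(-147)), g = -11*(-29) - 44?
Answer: 2336/43662297 ≈ 5.3502e-5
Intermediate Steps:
g = 275 (g = 319 - 44 = 275)
R(f, k) = 147*(119 + f)/(146*k) (R(f, k) = (119 + f)/(k + k*(-1/147)) = (119 + f)/(k - k/147) = (119 + f)/((146*k/147)) = (119 + f)*(147/(146*k)) = 147*(119 + f)/(146*k))
x = -36327015/2336 (x = (275 + (147/146)*(119 - 2)/112) - 15827 = (275 + (147/146)*(1/112)*117) - 15827 = (275 + 2457/2336) - 15827 = 644857/2336 - 15827 = -36327015/2336 ≈ -15551.)
1/(x + (-9122 + 43364)) = 1/(-36327015/2336 + (-9122 + 43364)) = 1/(-36327015/2336 + 34242) = 1/(43662297/2336) = 2336/43662297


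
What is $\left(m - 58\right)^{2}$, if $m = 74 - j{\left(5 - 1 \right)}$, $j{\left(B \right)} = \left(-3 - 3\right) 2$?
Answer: $784$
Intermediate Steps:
$j{\left(B \right)} = -12$ ($j{\left(B \right)} = \left(-6\right) 2 = -12$)
$m = 86$ ($m = 74 - -12 = 74 + 12 = 86$)
$\left(m - 58\right)^{2} = \left(86 - 58\right)^{2} = 28^{2} = 784$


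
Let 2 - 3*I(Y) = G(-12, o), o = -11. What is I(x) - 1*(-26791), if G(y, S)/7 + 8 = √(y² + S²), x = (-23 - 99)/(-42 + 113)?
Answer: 80431/3 - 7*√265/3 ≈ 26772.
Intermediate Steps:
x = -122/71 ≈ -1.7183
G(y, S) = -56 + 7*√(S² + y²) (G(y, S) = -56 + 7*√(y² + S²) = -56 + 7*√(S² + y²))
I(Y) = 58/3 - 7*√265/3 (I(Y) = ⅔ - (-56 + 7*√((-11)² + (-12)²))/3 = ⅔ - (-56 + 7*√(121 + 144))/3 = ⅔ - (-56 + 7*√265)/3 = ⅔ + (56/3 - 7*√265/3) = 58/3 - 7*√265/3)
I(x) - 1*(-26791) = (58/3 - 7*√265/3) - 1*(-26791) = (58/3 - 7*√265/3) + 26791 = 80431/3 - 7*√265/3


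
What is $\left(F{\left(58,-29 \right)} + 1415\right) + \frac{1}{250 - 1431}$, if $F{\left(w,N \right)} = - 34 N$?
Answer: $\frac{2835580}{1181} \approx 2401.0$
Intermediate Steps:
$\left(F{\left(58,-29 \right)} + 1415\right) + \frac{1}{250 - 1431} = \left(\left(-34\right) \left(-29\right) + 1415\right) + \frac{1}{250 - 1431} = \left(986 + 1415\right) + \frac{1}{-1181} = 2401 - \frac{1}{1181} = \frac{2835580}{1181}$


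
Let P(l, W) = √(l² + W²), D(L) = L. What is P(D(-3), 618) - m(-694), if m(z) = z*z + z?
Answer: -480942 + 3*√42437 ≈ -4.8032e+5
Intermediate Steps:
P(l, W) = √(W² + l²)
m(z) = z + z² (m(z) = z² + z = z + z²)
P(D(-3), 618) - m(-694) = √(618² + (-3)²) - (-694)*(1 - 694) = √(381924 + 9) - (-694)*(-693) = √381933 - 1*480942 = 3*√42437 - 480942 = -480942 + 3*√42437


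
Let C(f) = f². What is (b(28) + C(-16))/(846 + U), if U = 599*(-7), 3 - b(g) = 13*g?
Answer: 105/3347 ≈ 0.031371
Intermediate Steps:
b(g) = 3 - 13*g
U = -4193
(b(28) + C(-16))/(846 + U) = ((3 - 13*28) + (-16)²)/(846 - 4193) = ((3 - 364) + 256)/(-3347) = (-361 + 256)*(-1/3347) = -105*(-1/3347) = 105/3347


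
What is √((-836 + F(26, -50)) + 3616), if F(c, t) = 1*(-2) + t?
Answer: 2*√682 ≈ 52.230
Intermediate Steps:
F(c, t) = -2 + t
√((-836 + F(26, -50)) + 3616) = √((-836 + (-2 - 50)) + 3616) = √((-836 - 52) + 3616) = √(-888 + 3616) = √2728 = 2*√682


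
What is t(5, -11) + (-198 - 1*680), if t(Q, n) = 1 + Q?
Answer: -872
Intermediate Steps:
t(5, -11) + (-198 - 1*680) = (1 + 5) + (-198 - 1*680) = 6 + (-198 - 680) = 6 - 878 = -872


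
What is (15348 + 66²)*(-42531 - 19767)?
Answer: -1227519792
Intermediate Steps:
(15348 + 66²)*(-42531 - 19767) = (15348 + 4356)*(-62298) = 19704*(-62298) = -1227519792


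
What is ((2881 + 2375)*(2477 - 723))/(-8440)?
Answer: -1152378/1055 ≈ -1092.3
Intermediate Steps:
((2881 + 2375)*(2477 - 723))/(-8440) = (5256*1754)*(-1/8440) = 9219024*(-1/8440) = -1152378/1055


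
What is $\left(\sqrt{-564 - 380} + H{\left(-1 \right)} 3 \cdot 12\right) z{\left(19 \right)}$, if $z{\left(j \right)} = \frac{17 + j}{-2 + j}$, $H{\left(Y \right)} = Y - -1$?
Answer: $\frac{144 i \sqrt{59}}{17} \approx 65.064 i$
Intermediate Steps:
$H{\left(Y \right)} = 1 + Y$ ($H{\left(Y \right)} = Y + 1 = 1 + Y$)
$z{\left(j \right)} = \frac{17 + j}{-2 + j}$
$\left(\sqrt{-564 - 380} + H{\left(-1 \right)} 3 \cdot 12\right) z{\left(19 \right)} = \left(\sqrt{-564 - 380} + \left(1 - 1\right) 3 \cdot 12\right) \frac{17 + 19}{-2 + 19} = \left(\sqrt{-944} + 0 \cdot 3 \cdot 12\right) \frac{1}{17} \cdot 36 = \left(4 i \sqrt{59} + 0 \cdot 12\right) \frac{1}{17} \cdot 36 = \left(4 i \sqrt{59} + 0\right) \frac{36}{17} = 4 i \sqrt{59} \cdot \frac{36}{17} = \frac{144 i \sqrt{59}}{17}$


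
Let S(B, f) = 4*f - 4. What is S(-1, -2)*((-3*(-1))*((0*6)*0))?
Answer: 0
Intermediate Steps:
S(B, f) = -4 + 4*f
S(-1, -2)*((-3*(-1))*((0*6)*0)) = (-4 + 4*(-2))*((-3*(-1))*((0*6)*0)) = (-4 - 8)*(3*(0*0)) = -36*0 = -12*0 = 0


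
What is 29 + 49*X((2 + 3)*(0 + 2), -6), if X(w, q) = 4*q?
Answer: -1147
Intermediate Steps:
29 + 49*X((2 + 3)*(0 + 2), -6) = 29 + 49*(4*(-6)) = 29 + 49*(-24) = 29 - 1176 = -1147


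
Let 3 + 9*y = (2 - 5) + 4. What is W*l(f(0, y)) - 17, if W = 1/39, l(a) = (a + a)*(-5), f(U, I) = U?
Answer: -17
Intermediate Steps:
y = -2/9 (y = -⅓ + ((2 - 5) + 4)/9 = -⅓ + (-3 + 4)/9 = -⅓ + (⅑)*1 = -⅓ + ⅑ = -2/9 ≈ -0.22222)
l(a) = -10*a (l(a) = (2*a)*(-5) = -10*a)
W = 1/39 ≈ 0.025641
W*l(f(0, y)) - 17 = (-10*0)/39 - 17 = (1/39)*0 - 17 = 0 - 17 = -17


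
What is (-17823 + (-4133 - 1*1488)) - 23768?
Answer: -47212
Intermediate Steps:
(-17823 + (-4133 - 1*1488)) - 23768 = (-17823 + (-4133 - 1488)) - 23768 = (-17823 - 5621) - 23768 = -23444 - 23768 = -47212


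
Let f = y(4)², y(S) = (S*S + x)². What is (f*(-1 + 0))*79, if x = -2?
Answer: -3034864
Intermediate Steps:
y(S) = (-2 + S²)² (y(S) = (S*S - 2)² = (S² - 2)² = (-2 + S²)²)
f = 38416 (f = ((-2 + 4²)²)² = ((-2 + 16)²)² = (14²)² = 196² = 38416)
(f*(-1 + 0))*79 = (38416*(-1 + 0))*79 = (38416*(-1))*79 = -38416*79 = -3034864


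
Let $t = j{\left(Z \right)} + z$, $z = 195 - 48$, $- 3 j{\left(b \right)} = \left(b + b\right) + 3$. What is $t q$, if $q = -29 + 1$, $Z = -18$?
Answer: $-4424$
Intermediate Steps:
$j{\left(b \right)} = -1 - \frac{2 b}{3}$ ($j{\left(b \right)} = - \frac{\left(b + b\right) + 3}{3} = - \frac{2 b + 3}{3} = - \frac{3 + 2 b}{3} = -1 - \frac{2 b}{3}$)
$z = 147$
$t = 158$ ($t = \left(-1 - -12\right) + 147 = \left(-1 + 12\right) + 147 = 11 + 147 = 158$)
$q = -28$
$t q = 158 \left(-28\right) = -4424$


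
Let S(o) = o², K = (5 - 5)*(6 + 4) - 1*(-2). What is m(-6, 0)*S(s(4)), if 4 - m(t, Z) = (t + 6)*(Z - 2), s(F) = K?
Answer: 16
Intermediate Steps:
K = 2 (K = 0*10 + 2 = 0 + 2 = 2)
s(F) = 2
m(t, Z) = 4 - (-2 + Z)*(6 + t) (m(t, Z) = 4 - (t + 6)*(Z - 2) = 4 - (6 + t)*(-2 + Z) = 4 - (-2 + Z)*(6 + t))
m(-6, 0)*S(s(4)) = (16 - 6*0 + 2*(-6) - 1*0*(-6))*2² = (16 + 0 - 12 + 0)*4 = 4*4 = 16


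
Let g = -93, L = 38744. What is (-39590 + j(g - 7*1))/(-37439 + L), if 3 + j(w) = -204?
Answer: -39797/1305 ≈ -30.496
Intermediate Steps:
j(w) = -207 (j(w) = -3 - 204 = -207)
(-39590 + j(g - 7*1))/(-37439 + L) = (-39590 - 207)/(-37439 + 38744) = -39797/1305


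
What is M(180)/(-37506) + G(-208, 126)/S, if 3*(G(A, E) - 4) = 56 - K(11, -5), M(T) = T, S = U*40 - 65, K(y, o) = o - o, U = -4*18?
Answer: -36322/2906715 ≈ -0.012496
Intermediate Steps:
U = -72
K(y, o) = 0
S = -2945 (S = -72*40 - 65 = -2880 - 65 = -2945)
G(A, E) = 68/3 (G(A, E) = 4 + (56 - 1*0)/3 = 4 + (56 + 0)/3 = 4 + (⅓)*56 = 4 + 56/3 = 68/3)
M(180)/(-37506) + G(-208, 126)/S = 180/(-37506) + (68/3)/(-2945) = 180*(-1/37506) + (68/3)*(-1/2945) = -30/6251 - 68/8835 = -36322/2906715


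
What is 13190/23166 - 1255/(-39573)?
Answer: 30613400/50930451 ≈ 0.60108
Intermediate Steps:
13190/23166 - 1255/(-39573) = 13190*(1/23166) - 1255*(-1/39573) = 6595/11583 + 1255/39573 = 30613400/50930451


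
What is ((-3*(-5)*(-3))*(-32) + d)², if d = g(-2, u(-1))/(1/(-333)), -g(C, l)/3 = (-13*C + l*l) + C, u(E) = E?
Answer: 697752225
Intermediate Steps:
g(C, l) = -3*l² + 36*C (g(C, l) = -3*((-13*C + l*l) + C) = -3*((-13*C + l²) + C) = -3*((l² - 13*C) + C) = -3*(l² - 12*C) = -3*l² + 36*C)
d = 24975 (d = (-3*(-1)² + 36*(-2))/(1/(-333)) = (-3*1 - 72)/(-1/333) = (-3 - 72)*(-333) = -75*(-333) = 24975)
((-3*(-5)*(-3))*(-32) + d)² = ((-3*(-5)*(-3))*(-32) + 24975)² = ((15*(-3))*(-32) + 24975)² = (-45*(-32) + 24975)² = (1440 + 24975)² = 26415² = 697752225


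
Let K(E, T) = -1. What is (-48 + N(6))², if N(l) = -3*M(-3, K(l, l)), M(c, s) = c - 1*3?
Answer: 900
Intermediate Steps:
M(c, s) = -3 + c (M(c, s) = c - 3 = -3 + c)
N(l) = 18 (N(l) = -3*(-3 - 3) = -3*(-6) = 18)
(-48 + N(6))² = (-48 + 18)² = (-30)² = 900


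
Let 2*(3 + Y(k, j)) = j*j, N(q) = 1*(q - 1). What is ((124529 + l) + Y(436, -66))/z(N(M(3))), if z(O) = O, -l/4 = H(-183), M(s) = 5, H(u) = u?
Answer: 31859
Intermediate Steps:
l = 732 (l = -4*(-183) = 732)
N(q) = -1 + q (N(q) = 1*(-1 + q) = -1 + q)
Y(k, j) = -3 + j**2/2 (Y(k, j) = -3 + (j*j)/2 = -3 + j**2/2)
((124529 + l) + Y(436, -66))/z(N(M(3))) = ((124529 + 732) + (-3 + (1/2)*(-66)**2))/(-1 + 5) = (125261 + (-3 + (1/2)*4356))/4 = (125261 + (-3 + 2178))*(1/4) = (125261 + 2175)*(1/4) = 127436*(1/4) = 31859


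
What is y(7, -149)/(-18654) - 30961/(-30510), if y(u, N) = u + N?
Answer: 96979819/94855590 ≈ 1.0224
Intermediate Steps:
y(u, N) = N + u
y(7, -149)/(-18654) - 30961/(-30510) = (-149 + 7)/(-18654) - 30961/(-30510) = -142*(-1/18654) - 30961*(-1/30510) = 71/9327 + 30961/30510 = 96979819/94855590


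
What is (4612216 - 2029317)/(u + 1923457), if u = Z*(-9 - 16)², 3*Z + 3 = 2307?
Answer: 2582899/2403457 ≈ 1.0747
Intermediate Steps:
Z = 768 (Z = -1 + (⅓)*2307 = -1 + 769 = 768)
u = 480000 (u = 768*(-9 - 16)² = 768*(-25)² = 768*625 = 480000)
(4612216 - 2029317)/(u + 1923457) = (4612216 - 2029317)/(480000 + 1923457) = 2582899/2403457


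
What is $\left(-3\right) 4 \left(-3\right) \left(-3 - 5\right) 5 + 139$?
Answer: $-1301$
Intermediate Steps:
$\left(-3\right) 4 \left(-3\right) \left(-3 - 5\right) 5 + 139 = \left(-12\right) \left(-3\right) \left(\left(-8\right) 5\right) + 139 = 36 \left(-40\right) + 139 = -1440 + 139 = -1301$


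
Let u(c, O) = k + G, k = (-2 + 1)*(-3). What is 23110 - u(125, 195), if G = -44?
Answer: 23151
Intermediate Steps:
k = 3 (k = -1*(-3) = 3)
u(c, O) = -41 (u(c, O) = 3 - 44 = -41)
23110 - u(125, 195) = 23110 - 1*(-41) = 23110 + 41 = 23151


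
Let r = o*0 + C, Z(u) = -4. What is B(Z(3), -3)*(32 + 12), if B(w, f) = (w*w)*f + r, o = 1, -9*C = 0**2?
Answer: -2112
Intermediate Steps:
C = 0 (C = -1/9*0**2 = -1/9*0 = 0)
r = 0 (r = 1*0 + 0 = 0 + 0 = 0)
B(w, f) = f*w**2 (B(w, f) = (w*w)*f + 0 = w**2*f + 0 = f*w**2 + 0 = f*w**2)
B(Z(3), -3)*(32 + 12) = (-3*(-4)**2)*(32 + 12) = -3*16*44 = -48*44 = -2112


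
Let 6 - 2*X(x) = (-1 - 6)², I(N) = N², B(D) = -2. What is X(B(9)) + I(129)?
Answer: 33239/2 ≈ 16620.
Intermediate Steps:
X(x) = -43/2 (X(x) = 3 - (-1 - 6)²/2 = 3 - ½*(-7)² = 3 - ½*49 = 3 - 49/2 = -43/2)
X(B(9)) + I(129) = -43/2 + 129² = -43/2 + 16641 = 33239/2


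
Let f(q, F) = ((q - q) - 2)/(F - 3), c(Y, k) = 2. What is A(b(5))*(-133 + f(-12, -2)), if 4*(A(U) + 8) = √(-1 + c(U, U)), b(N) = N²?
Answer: 20553/20 ≈ 1027.7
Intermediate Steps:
f(q, F) = -2/(-3 + F) (f(q, F) = (0 - 2)/(-3 + F) = -2/(-3 + F))
A(U) = -31/4 (A(U) = -8 + √(-1 + 2)/4 = -8 + √1/4 = -8 + (¼)*1 = -8 + ¼ = -31/4)
A(b(5))*(-133 + f(-12, -2)) = -31*(-133 - 2/(-3 - 2))/4 = -31*(-133 - 2/(-5))/4 = -31*(-133 - 2*(-⅕))/4 = -31*(-133 + ⅖)/4 = -31/4*(-663/5) = 20553/20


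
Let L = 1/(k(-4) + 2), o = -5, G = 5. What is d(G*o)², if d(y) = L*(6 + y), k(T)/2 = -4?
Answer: 361/36 ≈ 10.028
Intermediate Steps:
k(T) = -8 (k(T) = 2*(-4) = -8)
L = -⅙ (L = 1/(-8 + 2) = 1/(-6) = -⅙ ≈ -0.16667)
d(y) = -1 - y/6 (d(y) = -(6 + y)/6 = -1 - y/6)
d(G*o)² = (-1 - 5*(-5)/6)² = (-1 - ⅙*(-25))² = (-1 + 25/6)² = (19/6)² = 361/36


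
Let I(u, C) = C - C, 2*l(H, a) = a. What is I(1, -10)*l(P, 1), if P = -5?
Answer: 0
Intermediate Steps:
l(H, a) = a/2
I(u, C) = 0
I(1, -10)*l(P, 1) = 0*((1/2)*1) = 0*(1/2) = 0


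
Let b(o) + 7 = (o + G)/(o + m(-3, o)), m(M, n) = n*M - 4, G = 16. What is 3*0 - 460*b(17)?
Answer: 68770/19 ≈ 3619.5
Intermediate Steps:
m(M, n) = -4 + M*n (m(M, n) = M*n - 4 = -4 + M*n)
b(o) = -7 + (16 + o)/(-4 - 2*o) (b(o) = -7 + (o + 16)/(o + (-4 - 3*o)) = -7 + (16 + o)/(-4 - 2*o))
3*0 - 460*b(17) = 3*0 - 230*(-44 - 15*17)/(2 + 17) = 0 - 230*(-44 - 255)/19 = 0 - 230*(-299)/19 = 0 - 460*(-299/38) = 0 + 68770/19 = 68770/19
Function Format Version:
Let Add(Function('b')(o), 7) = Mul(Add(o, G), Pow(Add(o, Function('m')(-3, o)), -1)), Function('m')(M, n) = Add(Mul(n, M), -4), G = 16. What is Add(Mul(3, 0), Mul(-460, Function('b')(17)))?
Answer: Rational(68770, 19) ≈ 3619.5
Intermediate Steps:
Function('m')(M, n) = Add(-4, Mul(M, n)) (Function('m')(M, n) = Add(Mul(M, n), -4) = Add(-4, Mul(M, n)))
Function('b')(o) = Add(-7, Mul(Pow(Add(-4, Mul(-2, o)), -1), Add(16, o))) (Function('b')(o) = Add(-7, Mul(Add(o, 16), Pow(Add(o, Add(-4, Mul(-3, o))), -1))) = Add(-7, Mul(Add(16, o), Pow(Add(-4, Mul(-2, o)), -1))) = Add(-7, Mul(Pow(Add(-4, Mul(-2, o)), -1), Add(16, o))))
Add(Mul(3, 0), Mul(-460, Function('b')(17))) = Add(Mul(3, 0), Mul(-460, Mul(Rational(1, 2), Pow(Add(2, 17), -1), Add(-44, Mul(-15, 17))))) = Add(0, Mul(-460, Mul(Rational(1, 2), Pow(19, -1), Add(-44, -255)))) = Add(0, Mul(-460, Mul(Rational(1, 2), Rational(1, 19), -299))) = Add(0, Mul(-460, Rational(-299, 38))) = Add(0, Rational(68770, 19)) = Rational(68770, 19)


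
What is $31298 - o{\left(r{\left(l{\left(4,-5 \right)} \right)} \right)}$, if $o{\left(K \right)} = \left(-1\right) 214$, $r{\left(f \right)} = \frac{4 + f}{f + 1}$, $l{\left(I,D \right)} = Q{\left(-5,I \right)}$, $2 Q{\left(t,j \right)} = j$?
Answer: $31512$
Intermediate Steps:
$Q{\left(t,j \right)} = \frac{j}{2}$
$l{\left(I,D \right)} = \frac{I}{2}$
$r{\left(f \right)} = \frac{4 + f}{1 + f}$
$o{\left(K \right)} = -214$
$31298 - o{\left(r{\left(l{\left(4,-5 \right)} \right)} \right)} = 31298 - -214 = 31298 + 214 = 31512$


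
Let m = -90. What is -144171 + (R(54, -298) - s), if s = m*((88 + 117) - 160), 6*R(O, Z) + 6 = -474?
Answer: -140201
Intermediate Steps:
R(O, Z) = -80 (R(O, Z) = -1 + (1/6)*(-474) = -1 - 79 = -80)
s = -4050 (s = -90*((88 + 117) - 160) = -90*(205 - 160) = -90*45 = -4050)
-144171 + (R(54, -298) - s) = -144171 + (-80 - 1*(-4050)) = -144171 + (-80 + 4050) = -144171 + 3970 = -140201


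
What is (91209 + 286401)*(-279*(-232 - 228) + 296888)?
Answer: 160570345080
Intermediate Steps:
(91209 + 286401)*(-279*(-232 - 228) + 296888) = 377610*(-279*(-460) + 296888) = 377610*(128340 + 296888) = 377610*425228 = 160570345080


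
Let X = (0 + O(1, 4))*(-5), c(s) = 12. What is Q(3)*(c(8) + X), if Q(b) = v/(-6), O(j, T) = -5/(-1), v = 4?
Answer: 26/3 ≈ 8.6667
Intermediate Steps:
O(j, T) = 5 (O(j, T) = -5*(-1) = 5)
Q(b) = -⅔ (Q(b) = 4/(-6) = 4*(-⅙) = -⅔)
X = -25 (X = (0 + 5)*(-5) = 5*(-5) = -25)
Q(3)*(c(8) + X) = -2*(12 - 25)/3 = -⅔*(-13) = 26/3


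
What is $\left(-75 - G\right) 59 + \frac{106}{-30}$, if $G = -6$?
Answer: $- \frac{61118}{15} \approx -4074.5$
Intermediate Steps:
$\left(-75 - G\right) 59 + \frac{106}{-30} = \left(-75 - -6\right) 59 + \frac{106}{-30} = \left(-75 + 6\right) 59 + 106 \left(- \frac{1}{30}\right) = \left(-69\right) 59 - \frac{53}{15} = -4071 - \frac{53}{15} = - \frac{61118}{15}$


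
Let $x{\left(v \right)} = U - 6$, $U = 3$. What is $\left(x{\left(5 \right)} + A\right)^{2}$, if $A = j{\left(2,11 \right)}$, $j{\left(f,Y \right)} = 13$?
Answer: $100$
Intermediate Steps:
$x{\left(v \right)} = -3$ ($x{\left(v \right)} = 3 - 6 = -3$)
$A = 13$
$\left(x{\left(5 \right)} + A\right)^{2} = \left(-3 + 13\right)^{2} = 10^{2} = 100$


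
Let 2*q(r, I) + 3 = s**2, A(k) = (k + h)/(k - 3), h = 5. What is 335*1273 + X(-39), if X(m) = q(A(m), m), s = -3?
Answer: 426458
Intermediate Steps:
A(k) = (5 + k)/(-3 + k) (A(k) = (k + 5)/(k - 3) = (5 + k)/(-3 + k))
q(r, I) = 3 (q(r, I) = -3/2 + (1/2)*(-3)**2 = -3/2 + (1/2)*9 = -3/2 + 9/2 = 3)
X(m) = 3
335*1273 + X(-39) = 335*1273 + 3 = 426455 + 3 = 426458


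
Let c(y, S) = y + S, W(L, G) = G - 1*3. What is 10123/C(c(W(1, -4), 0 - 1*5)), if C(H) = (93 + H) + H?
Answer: 10123/69 ≈ 146.71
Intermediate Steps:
W(L, G) = -3 + G (W(L, G) = G - 3 = -3 + G)
c(y, S) = S + y
C(H) = 93 + 2*H
10123/C(c(W(1, -4), 0 - 1*5)) = 10123/(93 + 2*((0 - 1*5) + (-3 - 4))) = 10123/(93 + 2*((0 - 5) - 7)) = 10123/(93 + 2*(-5 - 7)) = 10123/(93 + 2*(-12)) = 10123/(93 - 24) = 10123/69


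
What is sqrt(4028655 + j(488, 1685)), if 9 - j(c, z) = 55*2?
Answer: sqrt(4028554) ≈ 2007.1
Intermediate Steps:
j(c, z) = -101 (j(c, z) = 9 - 55*2 = 9 - 1*110 = 9 - 110 = -101)
sqrt(4028655 + j(488, 1685)) = sqrt(4028655 - 101) = sqrt(4028554)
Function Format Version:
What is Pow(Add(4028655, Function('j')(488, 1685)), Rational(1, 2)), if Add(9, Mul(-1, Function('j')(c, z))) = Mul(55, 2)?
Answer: Pow(4028554, Rational(1, 2)) ≈ 2007.1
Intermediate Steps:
Function('j')(c, z) = -101 (Function('j')(c, z) = Add(9, Mul(-1, Mul(55, 2))) = Add(9, Mul(-1, 110)) = Add(9, -110) = -101)
Pow(Add(4028655, Function('j')(488, 1685)), Rational(1, 2)) = Pow(Add(4028655, -101), Rational(1, 2)) = Pow(4028554, Rational(1, 2))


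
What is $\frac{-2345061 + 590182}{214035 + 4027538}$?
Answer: $- \frac{250697}{605939} \approx -0.41373$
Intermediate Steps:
$\frac{-2345061 + 590182}{214035 + 4027538} = - \frac{1754879}{4241573} = \left(-1754879\right) \frac{1}{4241573} = - \frac{250697}{605939}$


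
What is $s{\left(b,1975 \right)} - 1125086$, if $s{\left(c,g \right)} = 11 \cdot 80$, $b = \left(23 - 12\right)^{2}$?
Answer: $-1124206$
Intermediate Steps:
$b = 121$ ($b = \left(23 - 12\right)^{2} = 11^{2} = 121$)
$s{\left(c,g \right)} = 880$
$s{\left(b,1975 \right)} - 1125086 = 880 - 1125086 = -1124206$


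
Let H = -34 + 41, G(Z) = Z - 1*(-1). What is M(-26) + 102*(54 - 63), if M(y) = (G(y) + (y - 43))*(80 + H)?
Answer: -9096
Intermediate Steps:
G(Z) = 1 + Z (G(Z) = Z + 1 = 1 + Z)
H = 7
M(y) = -3654 + 174*y (M(y) = ((1 + y) + (y - 43))*(80 + 7) = ((1 + y) + (-43 + y))*87 = (-42 + 2*y)*87 = -3654 + 174*y)
M(-26) + 102*(54 - 63) = (-3654 + 174*(-26)) + 102*(54 - 63) = (-3654 - 4524) + 102*(-9) = -8178 - 918 = -9096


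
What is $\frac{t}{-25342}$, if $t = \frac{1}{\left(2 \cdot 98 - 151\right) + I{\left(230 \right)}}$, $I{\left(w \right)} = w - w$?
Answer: $- \frac{1}{1140390} \approx -8.7689 \cdot 10^{-7}$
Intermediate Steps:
$I{\left(w \right)} = 0$
$t = \frac{1}{45}$ ($t = \frac{1}{\left(2 \cdot 98 - 151\right) + 0} = \frac{1}{\left(196 - 151\right) + 0} = \frac{1}{45 + 0} = \frac{1}{45} \approx 0.022222$)
$\frac{t}{-25342} = \frac{1}{45 \left(-25342\right)} = \frac{1}{45} \left(- \frac{1}{25342}\right) = - \frac{1}{1140390}$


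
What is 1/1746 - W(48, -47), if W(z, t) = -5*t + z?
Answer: -494117/1746 ≈ -283.00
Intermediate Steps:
W(z, t) = z - 5*t
1/1746 - W(48, -47) = 1/1746 - (48 - 5*(-47)) = 1/1746 - (48 + 235) = 1/1746 - 1*283 = 1/1746 - 283 = -494117/1746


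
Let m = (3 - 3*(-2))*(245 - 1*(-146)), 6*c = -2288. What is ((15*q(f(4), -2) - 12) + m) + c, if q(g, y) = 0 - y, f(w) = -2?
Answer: 9467/3 ≈ 3155.7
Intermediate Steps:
q(g, y) = -y
c = -1144/3 (c = (⅙)*(-2288) = -1144/3 ≈ -381.33)
m = 3519 (m = (3 + 6)*(245 + 146) = 9*391 = 3519)
((15*q(f(4), -2) - 12) + m) + c = ((15*(-1*(-2)) - 12) + 3519) - 1144/3 = ((15*2 - 12) + 3519) - 1144/3 = ((30 - 12) + 3519) - 1144/3 = (18 + 3519) - 1144/3 = 3537 - 1144/3 = 9467/3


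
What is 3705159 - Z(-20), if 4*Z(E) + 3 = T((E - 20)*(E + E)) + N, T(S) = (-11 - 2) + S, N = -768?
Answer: 3704955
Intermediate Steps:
T(S) = -13 + S
Z(E) = -196 + E*(-20 + E)/2 (Z(E) = -¾ + ((-13 + (E - 20)*(E + E)) - 768)/4 = -¾ + ((-13 + (-20 + E)*(2*E)) - 768)/4 = -¾ + ((-13 + 2*E*(-20 + E)) - 768)/4 = -¾ + (-781 + 2*E*(-20 + E))/4 = -¾ + (-781/4 + E*(-20 + E)/2) = -196 + E*(-20 + E)/2)
3705159 - Z(-20) = 3705159 - (-196 + (½)*(-20)*(-20 - 20)) = 3705159 - (-196 + (½)*(-20)*(-40)) = 3705159 - (-196 + 400) = 3705159 - 1*204 = 3705159 - 204 = 3704955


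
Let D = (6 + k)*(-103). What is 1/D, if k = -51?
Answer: 1/4635 ≈ 0.00021575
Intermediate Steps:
D = 4635 (D = (6 - 51)*(-103) = -45*(-103) = 4635)
1/D = 1/4635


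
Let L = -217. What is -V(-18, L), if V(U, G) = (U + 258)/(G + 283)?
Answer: -40/11 ≈ -3.6364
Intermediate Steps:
V(U, G) = (258 + U)/(283 + G)
-V(-18, L) = -(258 - 18)/(283 - 217) = -240/66 = -1*40/11 = -40/11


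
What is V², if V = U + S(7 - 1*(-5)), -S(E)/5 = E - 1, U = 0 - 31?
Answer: 7396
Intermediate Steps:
U = -31
S(E) = 5 - 5*E (S(E) = -5*(E - 1) = -5*(-1 + E) = 5 - 5*E)
V = -86 (V = -31 + (5 - 5*(7 - 1*(-5))) = -31 + (5 - 5*(7 + 5)) = -31 + (5 - 5*12) = -31 + (5 - 60) = -31 - 55 = -86)
V² = (-86)² = 7396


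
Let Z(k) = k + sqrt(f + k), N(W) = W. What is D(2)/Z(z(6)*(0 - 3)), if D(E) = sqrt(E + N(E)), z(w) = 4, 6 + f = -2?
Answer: -6/41 - I*sqrt(5)/41 ≈ -0.14634 - 0.054538*I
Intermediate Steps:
f = -8 (f = -6 - 2 = -8)
Z(k) = k + sqrt(-8 + k)
D(E) = sqrt(2)*sqrt(E) (D(E) = sqrt(E + E) = sqrt(2*E) = sqrt(2)*sqrt(E))
D(2)/Z(z(6)*(0 - 3)) = (sqrt(2)*sqrt(2))/(4*(0 - 3) + sqrt(-8 + 4*(0 - 3))) = 2/(4*(-3) + sqrt(-8 + 4*(-3))) = 2/(-12 + sqrt(-8 - 12)) = 2/(-12 + sqrt(-20)) = 2/(-12 + 2*I*sqrt(5))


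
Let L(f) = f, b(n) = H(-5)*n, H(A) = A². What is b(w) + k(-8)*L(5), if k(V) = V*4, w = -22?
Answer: -710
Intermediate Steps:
k(V) = 4*V
b(n) = 25*n (b(n) = (-5)²*n = 25*n)
b(w) + k(-8)*L(5) = 25*(-22) + (4*(-8))*5 = -550 - 32*5 = -550 - 160 = -710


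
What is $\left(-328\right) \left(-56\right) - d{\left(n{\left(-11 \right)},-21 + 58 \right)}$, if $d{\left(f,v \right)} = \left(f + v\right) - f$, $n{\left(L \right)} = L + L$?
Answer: $18331$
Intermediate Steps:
$n{\left(L \right)} = 2 L$
$d{\left(f,v \right)} = v$
$\left(-328\right) \left(-56\right) - d{\left(n{\left(-11 \right)},-21 + 58 \right)} = \left(-328\right) \left(-56\right) - \left(-21 + 58\right) = 18368 - 37 = 18331$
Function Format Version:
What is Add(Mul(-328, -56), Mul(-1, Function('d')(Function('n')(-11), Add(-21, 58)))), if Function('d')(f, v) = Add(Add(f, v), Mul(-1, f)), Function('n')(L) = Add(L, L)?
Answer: 18331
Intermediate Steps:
Function('n')(L) = Mul(2, L)
Function('d')(f, v) = v
Add(Mul(-328, -56), Mul(-1, Function('d')(Function('n')(-11), Add(-21, 58)))) = Add(Mul(-328, -56), Mul(-1, Add(-21, 58))) = Add(18368, Mul(-1, 37)) = Add(18368, -37) = 18331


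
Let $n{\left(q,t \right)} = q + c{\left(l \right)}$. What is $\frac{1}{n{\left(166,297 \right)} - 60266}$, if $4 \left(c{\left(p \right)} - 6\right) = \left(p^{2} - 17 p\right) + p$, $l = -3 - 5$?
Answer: $- \frac{1}{60046} \approx -1.6654 \cdot 10^{-5}$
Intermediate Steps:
$l = -8$
$c{\left(p \right)} = 6 - 4 p + \frac{p^{2}}{4}$ ($c{\left(p \right)} = 6 + \frac{\left(p^{2} - 17 p\right) + p}{4} = 6 + \frac{p^{2} - 16 p}{4} = 6 + \left(- 4 p + \frac{p^{2}}{4}\right) = 6 - 4 p + \frac{p^{2}}{4}$)
$n{\left(q,t \right)} = 54 + q$ ($n{\left(q,t \right)} = q + \left(6 - -32 + \frac{\left(-8\right)^{2}}{4}\right) = q + \left(6 + 32 + \frac{1}{4} \cdot 64\right) = q + \left(6 + 32 + 16\right) = q + 54 = 54 + q$)
$\frac{1}{n{\left(166,297 \right)} - 60266} = \frac{1}{\left(54 + 166\right) - 60266} = \frac{1}{220 - 60266} = \frac{1}{-60046} = - \frac{1}{60046}$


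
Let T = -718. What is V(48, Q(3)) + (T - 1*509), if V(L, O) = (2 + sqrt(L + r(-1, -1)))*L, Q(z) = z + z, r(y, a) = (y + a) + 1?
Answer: -1131 + 48*sqrt(47) ≈ -801.93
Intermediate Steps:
r(y, a) = 1 + a + y (r(y, a) = (a + y) + 1 = 1 + a + y)
Q(z) = 2*z
V(L, O) = L*(2 + sqrt(-1 + L)) (V(L, O) = (2 + sqrt(L + (1 - 1 - 1)))*L = (2 + sqrt(L - 1))*L = (2 + sqrt(-1 + L))*L = L*(2 + sqrt(-1 + L)))
V(48, Q(3)) + (T - 1*509) = 48*(2 + sqrt(-1 + 48)) + (-718 - 1*509) = 48*(2 + sqrt(47)) + (-718 - 509) = (96 + 48*sqrt(47)) - 1227 = -1131 + 48*sqrt(47)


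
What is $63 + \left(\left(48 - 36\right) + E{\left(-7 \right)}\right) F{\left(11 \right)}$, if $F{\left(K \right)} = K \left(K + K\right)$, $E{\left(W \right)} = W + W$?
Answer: $-421$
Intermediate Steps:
$E{\left(W \right)} = 2 W$
$F{\left(K \right)} = 2 K^{2}$ ($F{\left(K \right)} = K 2 K = 2 K^{2}$)
$63 + \left(\left(48 - 36\right) + E{\left(-7 \right)}\right) F{\left(11 \right)} = 63 + \left(\left(48 - 36\right) + 2 \left(-7\right)\right) 2 \cdot 11^{2} = 63 + \left(12 - 14\right) 2 \cdot 121 = 63 - 484 = -421$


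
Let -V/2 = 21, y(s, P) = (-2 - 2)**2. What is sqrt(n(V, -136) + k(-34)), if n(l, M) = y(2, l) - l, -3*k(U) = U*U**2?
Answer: sqrt(118434)/3 ≈ 114.71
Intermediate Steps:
k(U) = -U**3/3 (k(U) = -U*U**2/3 = -U**3/3)
y(s, P) = 16 (y(s, P) = (-4)**2 = 16)
V = -42 (V = -2*21 = -42)
n(l, M) = 16 - l
sqrt(n(V, -136) + k(-34)) = sqrt((16 - 1*(-42)) - 1/3*(-34)**3) = sqrt((16 + 42) - 1/3*(-39304)) = sqrt(58 + 39304/3) = sqrt(39478/3) = sqrt(118434)/3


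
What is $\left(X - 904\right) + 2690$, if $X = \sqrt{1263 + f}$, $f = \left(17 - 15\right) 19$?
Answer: $1786 + \sqrt{1301} \approx 1822.1$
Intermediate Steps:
$f = 38$ ($f = 2 \cdot 19 = 38$)
$X = \sqrt{1301}$ ($X = \sqrt{1263 + 38} = \sqrt{1301} \approx 36.069$)
$\left(X - 904\right) + 2690 = \left(\sqrt{1301} - 904\right) + 2690 = \left(-904 + \sqrt{1301}\right) + 2690 = 1786 + \sqrt{1301}$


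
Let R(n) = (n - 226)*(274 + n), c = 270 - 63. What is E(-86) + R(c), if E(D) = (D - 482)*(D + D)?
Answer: 88557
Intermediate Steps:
c = 207
R(n) = (-226 + n)*(274 + n)
E(D) = 2*D*(-482 + D) (E(D) = (-482 + D)*(2*D) = 2*D*(-482 + D))
E(-86) + R(c) = 2*(-86)*(-482 - 86) + (-61924 + 207**2 + 48*207) = 2*(-86)*(-568) + (-61924 + 42849 + 9936) = 97696 - 9139 = 88557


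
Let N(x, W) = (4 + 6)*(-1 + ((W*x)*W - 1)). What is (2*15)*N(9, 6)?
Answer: 96600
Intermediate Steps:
N(x, W) = -20 + 10*x*W² (N(x, W) = 10*(-1 + (x*W² - 1)) = 10*(-1 + (-1 + x*W²)) = 10*(-2 + x*W²) = -20 + 10*x*W²)
(2*15)*N(9, 6) = (2*15)*(-20 + 10*9*6²) = 30*(-20 + 10*9*36) = 30*(-20 + 3240) = 30*3220 = 96600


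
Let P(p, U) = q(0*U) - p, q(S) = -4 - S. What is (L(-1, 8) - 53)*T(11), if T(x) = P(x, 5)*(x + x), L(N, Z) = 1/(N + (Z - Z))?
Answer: 17820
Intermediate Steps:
L(N, Z) = 1/N (L(N, Z) = 1/(N + 0) = 1/N)
P(p, U) = -4 - p (P(p, U) = (-4 - 0*U) - p = (-4 - 1*0) - p = (-4 + 0) - p = -4 - p)
T(x) = 2*x*(-4 - x) (T(x) = (-4 - x)*(x + x) = (-4 - x)*(2*x) = 2*x*(-4 - x))
(L(-1, 8) - 53)*T(11) = (1/(-1) - 53)*(-2*11*(4 + 11)) = (-1 - 53)*(-2*11*15) = -54*(-330) = 17820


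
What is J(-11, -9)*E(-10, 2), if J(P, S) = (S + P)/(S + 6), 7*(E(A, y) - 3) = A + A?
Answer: 20/21 ≈ 0.95238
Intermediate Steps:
E(A, y) = 3 + 2*A/7 (E(A, y) = 3 + (A + A)/7 = 3 + (2*A)/7 = 3 + 2*A/7)
J(P, S) = (P + S)/(6 + S)
J(-11, -9)*E(-10, 2) = ((-11 - 9)/(6 - 9))*(3 + (2/7)*(-10)) = (-20/(-3))*(3 - 20/7) = -⅓*(-20)*(⅐) = (20/3)*(⅐) = 20/21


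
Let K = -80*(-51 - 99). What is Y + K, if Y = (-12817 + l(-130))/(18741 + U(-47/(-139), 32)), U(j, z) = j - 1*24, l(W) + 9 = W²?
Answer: 15610543143/1300855 ≈ 12000.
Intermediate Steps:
l(W) = -9 + W²
U(j, z) = -24 + j (U(j, z) = j - 24 = -24 + j)
K = 12000 (K = -80*(-150) = 12000)
Y = 283143/1300855 (Y = (-12817 + (-9 + (-130)²))/(18741 + (-24 - 47/(-139))) = (-12817 + (-9 + 16900))/(18741 + (-24 - 47*(-1/139))) = (-12817 + 16891)/(18741 + (-24 + 47/139)) = 4074/(18741 - 3289/139) = 4074/(2601710/139) = 4074*(139/2601710) = 283143/1300855 ≈ 0.21766)
Y + K = 283143/1300855 + 12000 = 15610543143/1300855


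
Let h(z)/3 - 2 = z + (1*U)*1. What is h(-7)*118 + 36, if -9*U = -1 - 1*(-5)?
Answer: -5674/3 ≈ -1891.3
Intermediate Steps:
U = -4/9 (U = -(-1 - 1*(-5))/9 = -(-1 + 5)/9 = -1/9*4 = -4/9 ≈ -0.44444)
h(z) = 14/3 + 3*z (h(z) = 6 + 3*(z + (1*(-4/9))*1) = 6 + 3*(z - 4/9*1) = 6 + 3*(z - 4/9) = 6 + 3*(-4/9 + z) = 6 + (-4/3 + 3*z) = 14/3 + 3*z)
h(-7)*118 + 36 = (14/3 + 3*(-7))*118 + 36 = (14/3 - 21)*118 + 36 = -49/3*118 + 36 = -5782/3 + 36 = -5674/3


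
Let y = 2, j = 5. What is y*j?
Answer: 10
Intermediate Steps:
y*j = 2*5 = 10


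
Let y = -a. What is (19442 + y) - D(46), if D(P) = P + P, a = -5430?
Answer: 24780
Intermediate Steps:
y = 5430 (y = -1*(-5430) = 5430)
D(P) = 2*P
(19442 + y) - D(46) = (19442 + 5430) - 2*46 = 24872 - 1*92 = 24872 - 92 = 24780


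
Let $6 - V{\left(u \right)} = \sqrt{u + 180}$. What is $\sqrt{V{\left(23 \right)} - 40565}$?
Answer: $\sqrt{-40559 - \sqrt{203}} \approx 201.43 i$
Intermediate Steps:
$V{\left(u \right)} = 6 - \sqrt{180 + u}$ ($V{\left(u \right)} = 6 - \sqrt{u + 180} = 6 - \sqrt{180 + u}$)
$\sqrt{V{\left(23 \right)} - 40565} = \sqrt{\left(6 - \sqrt{180 + 23}\right) - 40565} = \sqrt{\left(6 - \sqrt{203}\right) - 40565} = \sqrt{-40559 - \sqrt{203}}$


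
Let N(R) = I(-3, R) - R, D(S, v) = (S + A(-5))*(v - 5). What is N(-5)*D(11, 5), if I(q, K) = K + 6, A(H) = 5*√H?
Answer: 0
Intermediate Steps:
D(S, v) = (-5 + v)*(S + 5*I*√5) (D(S, v) = (S + 5*√(-5))*(v - 5) = (S + 5*(I*√5))*(-5 + v) = (S + 5*I*√5)*(-5 + v) = (-5 + v)*(S + 5*I*√5))
I(q, K) = 6 + K
N(R) = 6 (N(R) = (6 + R) - R = 6)
N(-5)*D(11, 5) = 6*(-5*11 + 11*5 - 25*I*√5 + 5*I*5*√5) = 6*(-55 + 55 - 25*I*√5 + 25*I*√5) = 6*0 = 0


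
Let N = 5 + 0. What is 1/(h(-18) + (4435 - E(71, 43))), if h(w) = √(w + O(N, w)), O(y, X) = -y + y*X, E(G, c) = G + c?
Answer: 4321/18671154 - I*√113/18671154 ≈ 0.00023143 - 5.6934e-7*I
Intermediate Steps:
N = 5
O(y, X) = -y + X*y
h(w) = √(-5 + 6*w) (h(w) = √(w + 5*(-1 + w)) = √(w + (-5 + 5*w)) = √(-5 + 6*w))
1/(h(-18) + (4435 - E(71, 43))) = 1/(√(-5 + 6*(-18)) + (4435 - (71 + 43))) = 1/(√(-5 - 108) + (4435 - 1*114)) = 1/(√(-113) + (4435 - 114)) = 1/(I*√113 + 4321) = 1/(4321 + I*√113)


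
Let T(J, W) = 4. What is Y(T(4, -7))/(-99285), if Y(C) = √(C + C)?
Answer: -2*√2/99285 ≈ -2.8488e-5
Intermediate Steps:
Y(C) = √2*√C (Y(C) = √(2*C) = √2*√C)
Y(T(4, -7))/(-99285) = (√2*√4)/(-99285) = (√2*2)*(-1/99285) = (2*√2)*(-1/99285) = -2*√2/99285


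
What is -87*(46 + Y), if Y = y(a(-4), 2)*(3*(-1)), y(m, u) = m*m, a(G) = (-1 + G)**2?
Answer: 159123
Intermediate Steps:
y(m, u) = m**2
Y = -1875 (Y = ((-1 - 4)**2)**2*(3*(-1)) = ((-5)**2)**2*(-3) = 25**2*(-3) = 625*(-3) = -1875)
-87*(46 + Y) = -87*(46 - 1875) = -87*(-1829) = 159123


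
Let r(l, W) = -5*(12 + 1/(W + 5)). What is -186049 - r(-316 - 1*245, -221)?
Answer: -40173629/216 ≈ -1.8599e+5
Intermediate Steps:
r(l, W) = -60 - 5/(5 + W) (r(l, W) = -5*(12 + 1/(5 + W)) = -60 - 5/(5 + W))
-186049 - r(-316 - 1*245, -221) = -186049 - 5*(-61 - 12*(-221))/(5 - 221) = -186049 - 5*(-61 + 2652)/(-216) = -186049 - 5*(-1)*2591/216 = -186049 - 1*(-12955/216) = -186049 + 12955/216 = -40173629/216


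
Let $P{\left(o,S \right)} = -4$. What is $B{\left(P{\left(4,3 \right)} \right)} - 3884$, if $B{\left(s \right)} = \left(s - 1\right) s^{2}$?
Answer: $-3964$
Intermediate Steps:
$B{\left(s \right)} = s^{2} \left(-1 + s\right)$ ($B{\left(s \right)} = \left(-1 + s\right) s^{2} = s^{2} \left(-1 + s\right)$)
$B{\left(P{\left(4,3 \right)} \right)} - 3884 = \left(-4\right)^{2} \left(-1 - 4\right) - 3884 = 16 \left(-5\right) - 3884 = -80 - 3884 = -3964$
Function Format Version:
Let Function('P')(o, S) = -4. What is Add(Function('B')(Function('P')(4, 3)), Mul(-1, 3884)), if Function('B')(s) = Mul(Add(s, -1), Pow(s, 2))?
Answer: -3964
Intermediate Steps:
Function('B')(s) = Mul(Pow(s, 2), Add(-1, s)) (Function('B')(s) = Mul(Add(-1, s), Pow(s, 2)) = Mul(Pow(s, 2), Add(-1, s)))
Add(Function('B')(Function('P')(4, 3)), Mul(-1, 3884)) = Add(Mul(Pow(-4, 2), Add(-1, -4)), Mul(-1, 3884)) = Add(Mul(16, -5), -3884) = Add(-80, -3884) = -3964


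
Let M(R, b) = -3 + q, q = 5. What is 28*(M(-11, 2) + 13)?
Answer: 420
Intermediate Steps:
M(R, b) = 2 (M(R, b) = -3 + 5 = 2)
28*(M(-11, 2) + 13) = 28*(2 + 13) = 28*15 = 420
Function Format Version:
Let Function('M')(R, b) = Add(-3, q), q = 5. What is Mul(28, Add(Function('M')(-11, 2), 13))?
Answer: 420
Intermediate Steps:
Function('M')(R, b) = 2 (Function('M')(R, b) = Add(-3, 5) = 2)
Mul(28, Add(Function('M')(-11, 2), 13)) = Mul(28, Add(2, 13)) = Mul(28, 15) = 420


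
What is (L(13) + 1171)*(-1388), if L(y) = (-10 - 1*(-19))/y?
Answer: -21142016/13 ≈ -1.6263e+6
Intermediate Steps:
L(y) = 9/y (L(y) = (-10 + 19)/y = 9/y)
(L(13) + 1171)*(-1388) = (9/13 + 1171)*(-1388) = (15232/13)*(-1388) = -21142016/13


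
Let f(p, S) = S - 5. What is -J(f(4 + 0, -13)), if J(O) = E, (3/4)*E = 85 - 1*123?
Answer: 152/3 ≈ 50.667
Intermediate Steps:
f(p, S) = -5 + S
E = -152/3 (E = 4*(85 - 1*123)/3 = 4*(85 - 123)/3 = (4/3)*(-38) = -152/3 ≈ -50.667)
J(O) = -152/3
-J(f(4 + 0, -13)) = -1*(-152/3) = 152/3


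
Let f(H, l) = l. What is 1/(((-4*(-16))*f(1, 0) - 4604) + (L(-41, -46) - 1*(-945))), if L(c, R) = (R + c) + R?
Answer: -1/3792 ≈ -0.00026371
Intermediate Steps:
L(c, R) = c + 2*R
1/(((-4*(-16))*f(1, 0) - 4604) + (L(-41, -46) - 1*(-945))) = 1/((-4*(-16)*0 - 4604) + ((-41 + 2*(-46)) - 1*(-945))) = 1/((64*0 - 4604) + ((-41 - 92) + 945)) = 1/((0 - 4604) + (-133 + 945)) = 1/(-4604 + 812) = 1/(-3792) = -1/3792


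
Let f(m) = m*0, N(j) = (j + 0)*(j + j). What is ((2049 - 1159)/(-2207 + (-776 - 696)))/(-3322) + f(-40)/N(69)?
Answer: 445/6110819 ≈ 7.2822e-5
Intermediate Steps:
N(j) = 2*j² (N(j) = j*(2*j) = 2*j²)
f(m) = 0
((2049 - 1159)/(-2207 + (-776 - 696)))/(-3322) + f(-40)/N(69) = ((2049 - 1159)/(-2207 + (-776 - 696)))/(-3322) + 0/((2*69²)) = (890/(-2207 - 1472))*(-1/3322) + 0/((2*4761)) = (890/(-3679))*(-1/3322) + 0/9522 = (890*(-1/3679))*(-1/3322) + 0*(1/9522) = -890/3679*(-1/3322) + 0 = 445/6110819 + 0 = 445/6110819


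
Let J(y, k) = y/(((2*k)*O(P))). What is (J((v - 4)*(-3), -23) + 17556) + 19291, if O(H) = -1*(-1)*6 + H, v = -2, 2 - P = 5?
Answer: 847478/23 ≈ 36847.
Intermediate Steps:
P = -3 (P = 2 - 1*5 = 2 - 5 = -3)
O(H) = 6 + H (O(H) = 1*6 + H = 6 + H)
J(y, k) = y/(6*k) (J(y, k) = y/(((2*k)*(6 - 3))) = y/(((2*k)*3)) = y/((6*k)) = y*(1/(6*k)) = y/(6*k))
(J((v - 4)*(-3), -23) + 17556) + 19291 = ((⅙)*((-2 - 4)*(-3))/(-23) + 17556) + 19291 = ((⅙)*(-6*(-3))*(-1/23) + 17556) + 19291 = ((⅙)*18*(-1/23) + 17556) + 19291 = (-3/23 + 17556) + 19291 = 403785/23 + 19291 = 847478/23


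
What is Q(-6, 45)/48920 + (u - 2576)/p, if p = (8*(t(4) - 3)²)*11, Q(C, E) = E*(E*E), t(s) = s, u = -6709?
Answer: -1394385/13453 ≈ -103.65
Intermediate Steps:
Q(C, E) = E³ (Q(C, E) = E*E² = E³)
p = 88 (p = (8*(4 - 3)²)*11 = (8*1²)*11 = (8*1)*11 = 8*11 = 88)
Q(-6, 45)/48920 + (u - 2576)/p = 45³/48920 + (-6709 - 2576)/88 = 91125*(1/48920) - 9285*1/88 = 18225/9784 - 9285/88 = -1394385/13453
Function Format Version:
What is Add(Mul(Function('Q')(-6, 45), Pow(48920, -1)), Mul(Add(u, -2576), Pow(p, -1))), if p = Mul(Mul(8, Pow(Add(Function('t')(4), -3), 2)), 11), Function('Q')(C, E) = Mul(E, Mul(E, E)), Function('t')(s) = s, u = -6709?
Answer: Rational(-1394385, 13453) ≈ -103.65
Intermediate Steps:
Function('Q')(C, E) = Pow(E, 3) (Function('Q')(C, E) = Mul(E, Pow(E, 2)) = Pow(E, 3))
p = 88 (p = Mul(Mul(8, Pow(Add(4, -3), 2)), 11) = Mul(Mul(8, Pow(1, 2)), 11) = Mul(Mul(8, 1), 11) = Mul(8, 11) = 88)
Add(Mul(Function('Q')(-6, 45), Pow(48920, -1)), Mul(Add(u, -2576), Pow(p, -1))) = Add(Mul(Pow(45, 3), Pow(48920, -1)), Mul(Add(-6709, -2576), Pow(88, -1))) = Add(Mul(91125, Rational(1, 48920)), Mul(-9285, Rational(1, 88))) = Add(Rational(18225, 9784), Rational(-9285, 88)) = Rational(-1394385, 13453)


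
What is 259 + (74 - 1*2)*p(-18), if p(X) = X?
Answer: -1037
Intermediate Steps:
259 + (74 - 1*2)*p(-18) = 259 + (74 - 1*2)*(-18) = 259 + (74 - 2)*(-18) = 259 + 72*(-18) = 259 - 1296 = -1037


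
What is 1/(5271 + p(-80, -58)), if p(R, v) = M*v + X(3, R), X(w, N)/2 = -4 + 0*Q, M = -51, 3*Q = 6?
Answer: 1/8221 ≈ 0.00012164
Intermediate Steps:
Q = 2 (Q = (⅓)*6 = 2)
X(w, N) = -8 (X(w, N) = 2*(-4 + 0*2) = 2*(-4 + 0) = 2*(-4) = -8)
p(R, v) = -8 - 51*v (p(R, v) = -51*v - 8 = -8 - 51*v)
1/(5271 + p(-80, -58)) = 1/(5271 + (-8 - 51*(-58))) = 1/(5271 + (-8 + 2958)) = 1/(5271 + 2950) = 1/8221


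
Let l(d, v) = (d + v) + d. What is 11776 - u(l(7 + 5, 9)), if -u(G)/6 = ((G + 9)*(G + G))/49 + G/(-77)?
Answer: 84790/7 ≈ 12113.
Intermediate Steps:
l(d, v) = v + 2*d
u(G) = 6*G/77 - 12*G*(9 + G)/49 (u(G) = -6*(((G + 9)*(G + G))/49 + G/(-77)) = -6*(((9 + G)*(2*G))*(1/49) + G*(-1/77)) = -6*((2*G*(9 + G))*(1/49) - G/77) = -6*(2*G*(9 + G)/49 - G/77) = -6*(-G/77 + 2*G*(9 + G)/49) = 6*G/77 - 12*G*(9 + G)/49)
11776 - u(l(7 + 5, 9)) = 11776 - (-6)*(9 + 2*(7 + 5))*(191 + 22*(9 + 2*(7 + 5)))/539 = 11776 - (-6)*(9 + 2*12)*(191 + 22*(9 + 2*12))/539 = 11776 - (-6)*(9 + 24)*(191 + 22*(9 + 24))/539 = 11776 - (-6)*33*(191 + 22*33)/539 = 11776 - (-6)*33*(191 + 726)/539 = 11776 - (-6)*33*917/539 = 11776 - 1*(-2358/7) = 11776 + 2358/7 = 84790/7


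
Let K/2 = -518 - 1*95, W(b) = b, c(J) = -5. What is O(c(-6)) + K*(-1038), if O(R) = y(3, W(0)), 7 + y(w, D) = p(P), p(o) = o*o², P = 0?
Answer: 1272581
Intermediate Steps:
K = -1226 (K = 2*(-518 - 1*95) = 2*(-518 - 95) = 2*(-613) = -1226)
p(o) = o³
y(w, D) = -7 (y(w, D) = -7 + 0³ = -7 + 0 = -7)
O(R) = -7
O(c(-6)) + K*(-1038) = -7 - 1226*(-1038) = -7 + 1272588 = 1272581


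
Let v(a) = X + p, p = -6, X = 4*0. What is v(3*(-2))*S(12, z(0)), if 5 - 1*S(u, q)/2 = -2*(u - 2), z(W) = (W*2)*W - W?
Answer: -300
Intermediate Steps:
X = 0
z(W) = -W + 2*W² (z(W) = (2*W)*W - W = 2*W² - W = -W + 2*W²)
S(u, q) = 2 + 4*u (S(u, q) = 10 - (-4)*(u - 2) = 10 - (-4)*(-2 + u) = 10 - 2*(4 - 2*u) = 10 + (-8 + 4*u) = 2 + 4*u)
v(a) = -6 (v(a) = 0 - 6 = -6)
v(3*(-2))*S(12, z(0)) = -6*(2 + 4*12) = -6*(2 + 48) = -6*50 = -300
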